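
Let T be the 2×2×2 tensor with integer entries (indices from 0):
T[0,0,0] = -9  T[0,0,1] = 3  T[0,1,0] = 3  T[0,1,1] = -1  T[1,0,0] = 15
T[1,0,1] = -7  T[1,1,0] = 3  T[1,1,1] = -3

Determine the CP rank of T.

2

Lower bound: the mode-2 unfolding of T (rows indexed by j, columns by (i,k) = (0,0), (0,1), (1,0), (1,1)) is [[-9, 3, 15, -7], [3, -1, 3, -3]].
There the 2×2 minor on rows j ∈ {0, 1}, columns (i,k) ∈ {(0,0), (1,0)} is det [[-9, 15], [3, 3]] = -72 ≠ 0, so this unfolding has rank ≥ 2; CP rank is at least every unfolding rank, so rank(T) ≥ 2. (This is only a lower bound: in general the CP rank may exceed every unfolding rank, so we still need to exhibit 2 rank-1 terms summing to T.)
Upper bound — finding two terms. Write S_k = T[:,:,k] for the frontal slices: S₀ = [[-9, 3], [15, 3]], S₁ = [[3, -1], [-7, -3]].
If T = a₁ ⊗ b₁ ⊗ c₁ + a₂ ⊗ b₂ ⊗ c₂ then each S_k = c₁[k]·a₁b₁ᵀ + c₂[k]·a₂b₂ᵀ. S₀ and S₁ are linearly independent, so a₁b₁ᵀ and a₂b₂ᵀ must span the same plane of matrices: they are the rank-1 matrices of the form x·S₀ + y·S₁.
det(x·S₀ + y·S₁) is −72·x² + 72·xy − 16·y² = (-8)·(3·x − 2·y)(3·x − y), vanishing at (x:y) = (2:3) and (1:3).
M₁ = 2·S₀ + 3·S₁ = [[-9, 3], [9, -3]] = (-3)·(1, -1)(3, -1)ᵀ and M₂ = S₀ + 3·S₁ = [[0, 0], [-6, -6]] = (-6)·(0, 1)(1, 1)ᵀ, so take a₁ = (1, -1), b₁ = (3, -1), a₂ = (0, 1), b₂ = (1, 1).
Each slice is an integer combination of E₁ = a₁b₁ᵀ and E₂ = a₂b₂ᵀ: S₀ = −3·E₁ + 6·E₂, S₁ = E₁ − 4·E₂; reading off coefficients, c₁ = (-3, 1) and c₂ = (6, -4).
Hence T = (1, -1) ⊗ (3, -1) ⊗ (-3, 1) + (0, 1) ⊗ (1, 1) ⊗ (6, -4), so rank(T) ≤ 2.
These bounds meet, so rank(T) = 2.
Check entry T[1,1,0] = 3: (-1)·(-1)·(-3) + (1)·(1)·(6) = 3.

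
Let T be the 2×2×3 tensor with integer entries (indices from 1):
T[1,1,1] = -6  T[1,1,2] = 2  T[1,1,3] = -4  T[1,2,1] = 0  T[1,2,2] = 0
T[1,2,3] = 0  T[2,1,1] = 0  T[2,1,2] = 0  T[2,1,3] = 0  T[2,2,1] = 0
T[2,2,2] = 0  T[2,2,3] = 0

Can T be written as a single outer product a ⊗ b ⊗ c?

If T = a ⊗ b ⊗ c then every fibre of T is a multiple of the corresponding factor, so read the factors off the fibres through the nonzero entry T[1,1,1] = -6.
The mode-1 fibre T[:,1,1] = [-6, 0] gives a = [1, 0] (primitive direction); the mode-2 fibre T[1,:,1] = [-6, 0] gives b = [1, 0]; then c[k] = T[1,1,k] / (a[1]·b[1]) = [-6, 2, -4] / 1 = [-6, 2, -4].
Expanding [1, 0] ⊗ [1, 0] ⊗ [-6, 2, -4] reproduces all 12 entries of T, so T = [1, 0] ⊗ [1, 0] ⊗ [-6, 2, -4] and rank(T) ≤ 1.
Equivalently every frontal slice T[:,:,k] is c[k] times the rank-1 matrix [1, 0] ⊗ [1, 0]. So T has rank 1 (it is nonzero).

Yes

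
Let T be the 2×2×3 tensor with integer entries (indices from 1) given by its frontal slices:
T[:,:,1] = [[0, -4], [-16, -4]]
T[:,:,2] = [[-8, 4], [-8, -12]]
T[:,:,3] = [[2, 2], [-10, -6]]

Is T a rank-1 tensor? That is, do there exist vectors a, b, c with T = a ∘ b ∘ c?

No

The mode-3 unfolding of T (rows indexed by k, columns by (i,j) = (1,1), (1,2), (2,1), (2,2)) is [[0, -4, -16, -4], [-8, 4, -8, -12], [2, 2, -10, -6]].
There the 3×3 minor on rows k ∈ {1, 2, 3}, columns (i,j) ∈ {(1,1), (1,2), (2,1)} is det [[0, -4, -16], [-8, 4, -8], [2, 2, -10]] = 768 ≠ 0, so this unfolding has rank ≥ 3; CP rank is at least every unfolding rank, so rank(T) ≥ 3.
In particular rank(T) ≥ 3 > 1, so T is not rank-1.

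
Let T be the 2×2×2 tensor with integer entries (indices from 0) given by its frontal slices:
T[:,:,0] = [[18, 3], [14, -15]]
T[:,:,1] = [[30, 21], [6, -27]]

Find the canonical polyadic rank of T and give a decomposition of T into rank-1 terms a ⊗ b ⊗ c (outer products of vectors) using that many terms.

rank(T) = 2

Lower bound: the mode-3 unfolding of T (rows indexed by k, columns by (i,j) = (0,0), (0,1), (1,0), (1,1)) is [[18, 3, 14, -15], [30, 21, 6, -27]].
There the 2×2 minor on rows k ∈ {0, 1}, columns (i,j) ∈ {(0,0), (0,1)} is det [[18, 3], [30, 21]] = 288 ≠ 0, so this unfolding has rank ≥ 2; CP rank is at least every unfolding rank, so rank(T) ≥ 2. (Flattening ranks never certify an upper bound on CP rank; for that we must actually write T with 2 rank-1 terms.)
Upper bound — finding two terms. Write S_k = T[:,:,k] for the frontal slices: S₀ = [[18, 3], [14, -15]], S₁ = [[30, 21], [6, -27]].
If T = a₁ ⊗ b₁ ⊗ c₁ + a₂ ⊗ b₂ ⊗ c₂ then each S_k = c₁[k]·a₁b₁ᵀ + c₂[k]·a₂b₂ᵀ. S₀ and S₁ are linearly independent, so a₁b₁ᵀ and a₂b₂ᵀ must span the same plane of matrices: they are the rank-1 matrices of the form x·S₀ + y·S₁.
det(x·S₀ + y·S₁) is −312·x² − 1248·xy − 936·y² = (-312)·(x + 3·y)(x + y), vanishing at (x:y) = (3:-1) and (1:-1).
M₁ = 3·S₀ − S₁ = [[24, -12], [36, -18]] = 6·[2, 3][2, -1]ᵀ and M₂ = S₀ − S₁ = [[-12, -18], [8, 12]] = (-2)·[3, -2][2, 3]ᵀ, so take a₁ = [2, 3], b₁ = [2, -1], a₂ = [3, -2], b₂ = [2, 3].
Each slice is an integer combination of E₁ = a₁b₁ᵀ and E₂ = a₂b₂ᵀ: S₀ = 3·E₁ + E₂, S₁ = 3·E₁ + 3·E₂; reading off coefficients, c₁ = [3, 3] and c₂ = [1, 3].
Hence T = [2, 3] ⊗ [2, -1] ⊗ [3, 3] + [3, -2] ⊗ [2, 3] ⊗ [1, 3], so rank(T) ≤ 2.
These bounds meet, so rank(T) = 2.
Check entry T[1,0,0] = 14: (3)·(2)·(3) + (-2)·(2)·(1) = 14.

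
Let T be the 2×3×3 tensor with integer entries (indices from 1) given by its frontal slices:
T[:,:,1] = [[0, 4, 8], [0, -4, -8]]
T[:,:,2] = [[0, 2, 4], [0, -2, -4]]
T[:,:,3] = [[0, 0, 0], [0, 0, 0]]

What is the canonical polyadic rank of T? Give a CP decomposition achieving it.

rank(T) = 1

Lower bound: T ≠ 0 (e.g. T[1,2,1] = 4), so rank(T) ≥ 1.
Upper bound: the mode-1 fibre T[:,2,1] = [4, -4] gives a = (1, -1) (primitive direction); the mode-2 fibre T[1,:,1] = [0, 4, 8] gives b = (0, 1, 2); then c[k] = T[1,2,k] / (a[1]·b[2]) = [4, 2, 0] / 1 = (4, 2, 0).
Expanding (1, -1) (x) (0, 1, 2) (x) (4, 2, 0) reproduces all 18 entries of T, so T = (1, -1) (x) (0, 1, 2) (x) (4, 2, 0) and rank(T) ≤ 1.
These bounds meet, so rank(T) = 1.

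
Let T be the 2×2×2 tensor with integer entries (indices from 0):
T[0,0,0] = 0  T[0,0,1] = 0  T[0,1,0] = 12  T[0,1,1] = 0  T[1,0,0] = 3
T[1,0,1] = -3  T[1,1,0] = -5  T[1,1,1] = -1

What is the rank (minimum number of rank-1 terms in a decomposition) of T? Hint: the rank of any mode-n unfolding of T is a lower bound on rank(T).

Lower bound: the mode-3 unfolding of T (rows indexed by k, columns by (i,j) = (0,0), (0,1), (1,0), (1,1)) is [[0, 12, 3, -5], [0, 0, -3, -1]].
There the 2×2 minor on rows k ∈ {0, 1}, columns (i,j) ∈ {(0,1), (1,0)} is det [[12, 3], [0, -3]] = -36 ≠ 0, so this unfolding has rank ≥ 2; CP rank is at least every unfolding rank, so rank(T) ≥ 2. (This is only a lower bound: in general the CP rank may exceed every unfolding rank, so we still need to exhibit 2 rank-1 terms summing to T.)
Upper bound — finding two terms. Write S_k = T[:,:,k] for the frontal slices: S₀ = [[0, 12], [3, -5]], S₁ = [[0, 0], [-3, -1]].
If T = a₁ ⊗ b₁ ⊗ c₁ + a₂ ⊗ b₂ ⊗ c₂ then each S_k = c₁[k]·a₁b₁ᵀ + c₂[k]·a₂b₂ᵀ. S₀ and S₁ are linearly independent, so a₁b₁ᵀ and a₂b₂ᵀ must span the same plane of matrices: they are the rank-1 matrices of the form x·S₀ + y·S₁.
det(x·S₀ + y·S₁) is −36·x² + 36·xy = (-36)·(x − y)(x), vanishing at (x:y) = (1:1) and (0:1).
M₁ = S₀ + S₁ = [[0, 12], [0, -6]] = 6·[2, -1][0, 1]ᵀ and M₂ = S₁ = [[0, 0], [-3, -1]] = −[0, 1][3, 1]ᵀ, so take a₁ = [2, -1], b₁ = [0, 1], a₂ = [0, 1], b₂ = [3, 1].
Each slice is an integer combination of E₁ = a₁b₁ᵀ and E₂ = a₂b₂ᵀ: S₀ = 6·E₁ + E₂, S₁ = −E₂; reading off coefficients, c₁ = [6, 0] and c₂ = [1, -1].
Hence T = [2, -1] ⊗ [0, 1] ⊗ [6, 0] + [0, 1] ⊗ [3, 1] ⊗ [1, -1], so rank(T) ≤ 2.
These bounds meet, so rank(T) = 2.
Check entry T[0,0,0] = 0: (2)·(0)·(6) + (0)·(3)·(1) = 0.

2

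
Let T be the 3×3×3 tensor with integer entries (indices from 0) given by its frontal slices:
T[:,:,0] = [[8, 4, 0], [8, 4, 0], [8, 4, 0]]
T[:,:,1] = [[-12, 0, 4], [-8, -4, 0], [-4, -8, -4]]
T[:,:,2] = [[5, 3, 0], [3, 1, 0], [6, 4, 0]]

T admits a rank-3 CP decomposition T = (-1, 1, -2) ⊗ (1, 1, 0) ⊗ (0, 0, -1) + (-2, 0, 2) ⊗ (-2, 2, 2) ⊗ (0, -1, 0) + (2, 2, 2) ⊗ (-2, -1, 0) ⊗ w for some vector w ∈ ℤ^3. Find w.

w = (-2, 2, -1)

Subtract the known terms from T to get the rank-1 residual R = (2, 2, 2) ⊗ (-2, -1, 0) ⊗ w, so R[i,j,k] = a[i]·b[j]·w[k]. Pick indices with nonzero a[0]·b[0] = (2)·(-2) = -4. Only the fibre through (0,0,·) is needed: R[0,0,:] = T[0,0,:] − Σₗ aₗ[0]bₗ[0]cₗ = [8, -12, 5] − (-1)·(1)·(0, 0, -1) − (-2)·(-2)·(0, -1, 0) = [8, -8, 4]. Then w[k] = R[0,0,k] / -4 for each k, giving w = [8, -8, 4] / -4 = (-2, 2, -1).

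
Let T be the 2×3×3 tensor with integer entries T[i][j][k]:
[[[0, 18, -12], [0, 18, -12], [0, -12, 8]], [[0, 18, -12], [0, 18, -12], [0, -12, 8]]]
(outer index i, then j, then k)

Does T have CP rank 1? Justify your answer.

Yes

If T = a ∘ b ∘ c then every fibre of T is a multiple of the corresponding factor, so read the factors off the fibres through the nonzero entry T[0,0,1] = 18.
The mode-1 fibre T[:,0,1] = [18, 18] gives a = [1, 1] (primitive direction); the mode-2 fibre T[0,:,1] = [18, 18, -12] gives b = [3, 3, -2]; then c[k] = T[0,0,k] / (a[0]·b[0]) = [0, 18, -12] / 3 = [0, 6, -4].
Expanding [1, 1] ∘ [3, 3, -2] ∘ [0, 6, -4] reproduces all 18 entries of T, so T = [1, 1] ∘ [3, 3, -2] ∘ [0, 6, -4] and rank(T) ≤ 1.
Equivalently every frontal slice T[:,:,k] is c[k] times the rank-1 matrix [1, 1] ∘ [3, 3, -2]. So T has rank 1 (it is nonzero).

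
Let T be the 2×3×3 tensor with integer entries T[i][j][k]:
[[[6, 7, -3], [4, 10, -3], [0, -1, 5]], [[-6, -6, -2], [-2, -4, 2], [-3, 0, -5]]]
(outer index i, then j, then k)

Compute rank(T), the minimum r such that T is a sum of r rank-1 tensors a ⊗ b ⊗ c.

Lower bound: the mode-3 unfolding of T (rows indexed by k, columns by (i,j) = (0,0), (0,1), (0,2), (1,0), (1,1), (1,2)) is [[6, 4, 0, -6, -2, -3], [7, 10, -1, -6, -4, 0], [-3, -3, 5, -2, 2, -5]].
There the 3×3 minor on rows k ∈ {0, 1, 2}, columns (i,j) ∈ {(0,0), (0,1), (0,2)} is det [[6, 4, 0], [7, 10, -1], [-3, -3, 5]] = 154 ≠ 0, so this unfolding has rank ≥ 3; CP rank is at least every unfolding rank, so rank(T) ≥ 3. (This is only a lower bound: in general the CP rank may exceed every unfolding rank, so we still need to exhibit 3 rank-1 terms summing to T.)
Upper bound: T is a sum of 3 rank-1 terms, T = [1, -2] ⊗ [1, 0, 1] ⊗ [2, 1, 2] + [1, 0] ⊗ [1, -1, -1] ⊗ [0, -2, -1] + [2, -1] ⊗ [2, 2, -1] ⊗ [1, 2, -1] (one valid choice — decompositions are not unique — normalised so each a, b is primitive with positive first nonzero entry; check it by expanding all entries), so rank(T) ≤ 3.
These bounds meet, so rank(T) = 3.
Check entry T[1,2,0] = -3: (-2)·(1)·(2) + (0)·(-1)·(0) + (-1)·(-1)·(1) = -3.

3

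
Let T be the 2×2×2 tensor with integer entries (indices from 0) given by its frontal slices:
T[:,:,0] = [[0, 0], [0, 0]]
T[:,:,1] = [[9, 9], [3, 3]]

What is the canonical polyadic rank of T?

1

Lower bound: T ≠ 0 (e.g. T[0,0,1] = 9), so rank(T) ≥ 1.
Upper bound: if T = a ⊗ b ⊗ c then every fibre of T is a multiple of the corresponding factor, so read the factors off the fibres through the nonzero entry T[0,0,1] = 9.
The mode-1 fibre T[:,0,1] = [9, 3] gives a = [3, 1] (primitive direction); the mode-2 fibre T[0,:,1] = [9, 9] gives b = [1, 1]; then c[k] = T[0,0,k] / (a[0]·b[0]) = [0, 9] / 3 = [0, 3].
Expanding [3, 1] ⊗ [1, 1] ⊗ [0, 3] reproduces all 8 entries of T, so T = [3, 1] ⊗ [1, 1] ⊗ [0, 3] and rank(T) ≤ 1.
These bounds meet, so rank(T) = 1.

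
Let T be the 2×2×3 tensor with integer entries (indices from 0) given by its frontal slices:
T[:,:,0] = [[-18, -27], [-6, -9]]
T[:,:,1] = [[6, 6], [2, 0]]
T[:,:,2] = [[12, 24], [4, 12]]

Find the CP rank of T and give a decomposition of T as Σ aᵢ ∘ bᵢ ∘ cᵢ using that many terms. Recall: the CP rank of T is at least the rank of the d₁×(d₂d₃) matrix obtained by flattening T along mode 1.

Lower bound: in the mode-3 unfolding of T (rows indexed by k, columns by (i,j)) the 2×2 minor on rows k ∈ {0, 1}, columns (i,j) ∈ {(0,0), (0,1)} is det [[-18, -27], [6, 6]] = 54 ≠ 0, so that unfolding has rank ≥ 2 and hence rank(T) ≥ 2 (CP rank is at least every unfolding rank, though it can be larger).
Upper bound: with S_k = T[:,:,k], the two rank-1 terms a₁b₁ᵀ, a₂b₂ᵀ are the rank-1 members of the pencil x·S₀ + y·S₁.
det(x·S₀ + y·S₁) is 36·xy − 12·y² = 12·(3·x − y)(y), vanishing at (x:y) = (1:3) and (1:0).
M₁ = S₀ + 3·S₁ = [[0, -9], [0, -9]] = (-9)·[1, 1][0, 1]ᵀ and M₂ = S₀ = [[-18, -27], [-6, -9]] = (-3)·[3, 1][2, 3]ᵀ, so take a₁ = [1, 1], b₁ = [0, 1], a₂ = [3, 1], b₂ = [2, 3].
Each slice is an integer combination of E₁ = a₁b₁ᵀ and E₂ = a₂b₂ᵀ: S₀ = −3·E₂, S₁ = −3·E₁ + E₂, S₂ = 6·E₁ + 2·E₂; reading off coefficients, c₁ = [0, -3, 6] and c₂ = [-3, 1, 2].
Hence T = [1, 1] ∘ [0, 1] ∘ [0, -3, 6] + [3, 1] ∘ [2, 3] ∘ [-3, 1, 2], so rank(T) ≤ 2.
These bounds meet, so rank(T) = 2.

rank(T) = 2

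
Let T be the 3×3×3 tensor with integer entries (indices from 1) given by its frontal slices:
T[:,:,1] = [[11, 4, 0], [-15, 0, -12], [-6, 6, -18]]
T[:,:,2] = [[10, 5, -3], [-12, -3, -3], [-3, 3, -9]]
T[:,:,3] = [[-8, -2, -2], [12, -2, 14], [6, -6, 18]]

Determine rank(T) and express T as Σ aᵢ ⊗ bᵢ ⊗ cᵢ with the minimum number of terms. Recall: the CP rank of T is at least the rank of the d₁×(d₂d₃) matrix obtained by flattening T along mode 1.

Lower bound: the mode-1 unfolding of T (rows indexed by i, columns by (j,k) = (1,1), (1,2), (1,3), (2,1), (2,2), (2,3), (3,1), (3,2), (3,3)) is [[11, 10, -8, 4, 5, -2, 0, -3, -2], [-15, -12, 12, 0, -3, -2, -12, -3, 14], [-6, -3, 6, 6, 3, -6, -18, -9, 18]].
There the 2×2 minor on rows i ∈ {1, 2}, columns (j,k) ∈ {(1,1), (1,2)} is det [[11, 10], [-15, -12]] = 18 ≠ 0, so this unfolding has rank ≥ 2; CP rank is at least every unfolding rank, so rank(T) ≥ 2. (This is only a lower bound: in general the CP rank may exceed every unfolding rank, so we still need to exhibit 2 rank-1 terms summing to T.)
Upper bound — finding two terms. Write S_k = T[:,:,k] for the frontal slices: S₁ = [[11, 4, 0], [-15, 0, -12], [-6, 6, -18]], S₂ = [[10, 5, -3], [-12, -3, -3], [-3, 3, -9]], S₃ = [[-8, -2, -2], [12, -2, 14], [6, -6, 18]].
If T = a₁ ⊗ b₁ ⊗ c₁ + a₂ ⊗ b₂ ⊗ c₂ then each S_k = c₁[k]·a₁b₁ᵀ + c₂[k]·a₂b₂ᵀ. S₁ and S₂ are linearly independent, so a₁b₁ᵀ and a₂b₂ᵀ must span the same plane of matrices: they are the rank-1 matrices of the form x·S₁ + y·S₂.
The 2×2 minor of x·S₁ + y·S₂ on rows {1,2}, columns {1,2} is 60·x² + 90·xy + 30·y² = 30·(x + y)(2·x + y), vanishing at (x:y) = (1:-1) and (1:-2).
M₁ = S₁ − S₂ = [[1, -1, 3], [-3, 3, -9], [-3, 3, -9]] = [1, -3, -3][1, -1, 3]ᵀ and M₂ = S₁ − 2·S₂ = [[-9, -6, 6], [9, 6, -6], [0, 0, 0]] = (-3)·[1, -1, 0][3, 2, -2]ᵀ, so take a₁ = [1, -3, -3], b₁ = [1, -1, 3], a₂ = [1, -1, 0], b₂ = [3, 2, -2].
Each slice is an integer combination of E₁ = a₁b₁ᵀ and E₂ = a₂b₂ᵀ: S₁ = 2·E₁ + 3·E₂, S₂ = E₁ + 3·E₂, S₃ = −2·E₁ − 2·E₂; reading off coefficients, c₁ = [2, 1, -2] and c₂ = [3, 3, -2].
Hence T = [1, -3, -3] ⊗ [1, -1, 3] ⊗ [2, 1, -2] + [1, -1, 0] ⊗ [3, 2, -2] ⊗ [3, 3, -2], so rank(T) ≤ 2.
These bounds meet, so rank(T) = 2.
Check entry T[1,1,1] = 11: (1)·(1)·(2) + (1)·(3)·(3) = 11.

rank(T) = 2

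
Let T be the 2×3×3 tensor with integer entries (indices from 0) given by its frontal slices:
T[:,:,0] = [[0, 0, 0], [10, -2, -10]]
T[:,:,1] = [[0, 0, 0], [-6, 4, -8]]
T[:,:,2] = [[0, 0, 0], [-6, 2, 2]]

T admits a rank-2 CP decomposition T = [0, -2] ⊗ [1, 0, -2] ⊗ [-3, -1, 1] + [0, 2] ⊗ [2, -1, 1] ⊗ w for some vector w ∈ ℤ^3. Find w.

Subtract the known terms from T to get the rank-1 residual R = [0, 2] ⊗ [2, -1, 1] ⊗ w, so R[i,j,k] = a[i]·b[j]·w[k]. Pick indices with nonzero a[1]·b[0] = (2)·(2) = 4. Only the fibre through (1,0,·) is needed: R[1,0,:] = T[1,0,:] − Σₗ aₗ[1]bₗ[0]cₗ = [10, -6, -6] − (-2)·(1)·[-3, -1, 1] = [4, -8, -4]. Then w[k] = R[1,0,k] / 4 for each k, giving w = [4, -8, -4] / 4 = [1, -2, -1].

w = [1, -2, -1]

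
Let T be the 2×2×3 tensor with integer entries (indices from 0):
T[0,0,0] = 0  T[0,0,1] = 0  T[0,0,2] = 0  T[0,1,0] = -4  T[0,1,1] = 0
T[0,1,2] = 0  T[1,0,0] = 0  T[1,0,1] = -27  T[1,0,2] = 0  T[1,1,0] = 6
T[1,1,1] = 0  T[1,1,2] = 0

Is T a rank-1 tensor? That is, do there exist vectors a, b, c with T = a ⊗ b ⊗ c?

No

The mode-1 unfolding of T (rows indexed by i, columns by (j,k) = (0,0), (0,1), (0,2), (1,0), (1,1), (1,2)) is [[0, 0, 0, -4, 0, 0], [0, -27, 0, 6, 0, 0]].
There the 2×2 minor on rows i ∈ {0, 1}, columns (j,k) ∈ {(0,1), (1,0)} is det [[0, -4], [-27, 6]] = -108 ≠ 0, so this unfolding has rank ≥ 2; CP rank is at least every unfolding rank, so rank(T) ≥ 2.
In particular rank(T) ≥ 2 > 1, so T is not rank-1.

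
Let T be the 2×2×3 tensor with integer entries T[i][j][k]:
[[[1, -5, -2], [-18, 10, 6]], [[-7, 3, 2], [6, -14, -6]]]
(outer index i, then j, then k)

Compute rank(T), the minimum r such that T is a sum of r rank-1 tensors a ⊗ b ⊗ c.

2

Lower bound: the mode-3 unfolding of T (rows indexed by k, columns by (i,j) = (0,0), (0,1), (1,0), (1,1)) is [[1, -18, -7, 6], [-5, 10, 3, -14], [-2, 6, 2, -6]].
There the 2×2 minor on rows k ∈ {0, 1}, columns (i,j) ∈ {(0,0), (0,1)} is det [[1, -18], [-5, 10]] = -80 ≠ 0, so this unfolding has rank ≥ 2; CP rank is at least every unfolding rank, so rank(T) ≥ 2. (This is only a lower bound: in general the CP rank may exceed every unfolding rank, so we still need to exhibit 2 rank-1 terms summing to T.)
Upper bound — finding two terms. Write S_k = T[:,:,k] for the frontal slices: S₀ = [[1, -18], [-7, 6]], S₁ = [[-5, 10], [3, -14]], S₂ = [[-2, 6], [2, -6]].
If T = a₁ ⊗ b₁ ⊗ c₁ + a₂ ⊗ b₂ ⊗ c₂ then each S_k = c₁[k]·a₁b₁ᵀ + c₂[k]·a₂b₂ᵀ. S₀ and S₁ are linearly independent, so a₁b₁ᵀ and a₂b₂ᵀ must span the same plane of matrices: they are the rank-1 matrices of the form x·S₀ + y·S₁.
det(x·S₀ + y·S₁) is −120·x² + 80·xy + 40·y² = (-40)·(x − y)(3·x + y), vanishing at (x:y) = (1:1) and (1:-3).
M₁ = S₀ + S₁ = [[-4, -8], [-4, -8]] = (-4)·(1, 1)(1, 2)ᵀ and M₂ = S₀ − 3·S₁ = [[16, -48], [-16, 48]] = 16·(1, -1)(1, -3)ᵀ, so take a₁ = (1, 1), b₁ = (1, 2), a₂ = (1, -1), b₂ = (1, -3).
Each slice is an integer combination of E₁ = a₁b₁ᵀ and E₂ = a₂b₂ᵀ: S₀ = −3·E₁ + 4·E₂, S₁ = −E₁ − 4·E₂, S₂ = −2·E₂; reading off coefficients, c₁ = (-3, -1, 0) and c₂ = (4, -4, -2).
Hence T = (1, 1) ⊗ (1, 2) ⊗ (-3, -1, 0) + (1, -1) ⊗ (1, -3) ⊗ (4, -4, -2), so rank(T) ≤ 2.
These bounds meet, so rank(T) = 2.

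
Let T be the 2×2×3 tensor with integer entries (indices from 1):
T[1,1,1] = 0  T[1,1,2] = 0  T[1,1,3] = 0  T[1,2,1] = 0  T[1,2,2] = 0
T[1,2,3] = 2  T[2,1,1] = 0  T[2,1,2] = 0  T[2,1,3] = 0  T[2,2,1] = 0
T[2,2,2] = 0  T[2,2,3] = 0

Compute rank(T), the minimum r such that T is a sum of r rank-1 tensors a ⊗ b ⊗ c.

1

Lower bound: T ≠ 0 (e.g. T[1,2,3] = 2), so rank(T) ≥ 1.
Upper bound: if T = a ⊗ b ⊗ c then every fibre of T is a multiple of the corresponding factor, so read the factors off the fibres through the nonzero entry T[1,2,3] = 2.
The mode-1 fibre T[:,2,3] = [2, 0] gives a = [1, 0] (primitive direction); the mode-2 fibre T[1,:,3] = [0, 2] gives b = [0, 1]; then c[k] = T[1,2,k] / (a[1]·b[2]) = [0, 0, 2] / 1 = [0, 0, 2].
Expanding [1, 0] ⊗ [0, 1] ⊗ [0, 0, 2] reproduces all 12 entries of T, so T = [1, 0] ⊗ [0, 1] ⊗ [0, 0, 2] and rank(T) ≤ 1.
These bounds meet, so rank(T) = 1.
Check entry T[2,1,3] = 0: (0)·(0)·(2) = 0.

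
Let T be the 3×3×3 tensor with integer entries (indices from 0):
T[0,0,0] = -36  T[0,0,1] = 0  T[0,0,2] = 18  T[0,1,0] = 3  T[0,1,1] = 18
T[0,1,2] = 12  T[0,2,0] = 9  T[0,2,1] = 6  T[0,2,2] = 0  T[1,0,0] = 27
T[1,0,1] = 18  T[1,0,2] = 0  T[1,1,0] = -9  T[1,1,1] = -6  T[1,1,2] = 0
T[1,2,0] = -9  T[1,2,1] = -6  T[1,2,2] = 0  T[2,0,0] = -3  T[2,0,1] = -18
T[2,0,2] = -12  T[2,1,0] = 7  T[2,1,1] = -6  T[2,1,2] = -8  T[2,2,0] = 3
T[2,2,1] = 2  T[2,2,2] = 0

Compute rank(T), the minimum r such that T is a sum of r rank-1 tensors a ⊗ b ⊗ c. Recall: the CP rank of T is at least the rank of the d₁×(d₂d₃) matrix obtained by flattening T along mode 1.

2

Lower bound: the mode-2 unfolding of T (rows indexed by j, columns by (i,k) = (0,0), (0,1), (0,2), (1,0), (1,1), (1,2), (2,0), (2,1), (2,2)) is [[-36, 0, 18, 27, 18, 0, -3, -18, -12], [3, 18, 12, -9, -6, 0, 7, -6, -8], [9, 6, 0, -9, -6, 0, 3, 2, 0]].
There the 2×2 minor on rows j ∈ {0, 1}, columns (i,k) ∈ {(0,0), (0,1)} is det [[-36, 0], [3, 18]] = -648 ≠ 0, so this unfolding has rank ≥ 2; CP rank is at least every unfolding rank, so rank(T) ≥ 2. (Flattening ranks never certify an upper bound on CP rank; for that we must actually write T with 2 rank-1 terms.)
Upper bound — finding two terms. Write S_k = T[:,:,k] for the frontal slices: S₀ = [[-36, 3, 9], [27, -9, -9], [-3, 7, 3]], S₁ = [[0, 18, 6], [18, -6, -6], [-18, -6, 2]], S₂ = [[18, 12, 0], [0, 0, 0], [-12, -8, 0]].
If T = a₁ ⊗ b₁ ⊗ c₁ + a₂ ⊗ b₂ ⊗ c₂ then each S_k = c₁[k]·a₁b₁ᵀ + c₂[k]·a₂b₂ᵀ. S₀ and S₁ are linearly independent, so a₁b₁ᵀ and a₂b₂ᵀ must span the same plane of matrices: they are the rank-1 matrices of the form x·S₀ + y·S₁.
The 2×2 minor of x·S₀ + y·S₁ on rows {0,1}, columns {0,1} is 243·x² − 324·xy − 324·y² = 81·(x − 2·y)(3·x + 2·y), vanishing at (x:y) = (2:1) and (2:-3).
M₁ = 2·S₀ + S₁ = [[-72, 24, 24], [72, -24, -24], [-24, 8, 8]] = (-8)·[3, -3, 1][3, -1, -1]ᵀ and M₂ = 2·S₀ − 3·S₁ = [[-72, -48, 0], [0, 0, 0], [48, 32, 0]] = (-8)·[3, 0, -2][3, 2, 0]ᵀ, so take a₁ = [3, -3, 1], b₁ = [3, -1, -1], a₂ = [3, 0, -2], b₂ = [3, 2, 0].
Each slice is an integer combination of E₁ = a₁b₁ᵀ and E₂ = a₂b₂ᵀ: S₀ = −3·E₁ − E₂, S₁ = −2·E₁ + 2·E₂, S₂ = 2·E₂; reading off coefficients, c₁ = [-3, -2, 0] and c₂ = [-1, 2, 2].
Hence T = [3, -3, 1] ⊗ [3, -1, -1] ⊗ [-3, -2, 0] + [3, 0, -2] ⊗ [3, 2, 0] ⊗ [-1, 2, 2], so rank(T) ≤ 2.
These bounds meet, so rank(T) = 2.
Check entry T[0,1,1] = 18: (3)·(-1)·(-2) + (3)·(2)·(2) = 18.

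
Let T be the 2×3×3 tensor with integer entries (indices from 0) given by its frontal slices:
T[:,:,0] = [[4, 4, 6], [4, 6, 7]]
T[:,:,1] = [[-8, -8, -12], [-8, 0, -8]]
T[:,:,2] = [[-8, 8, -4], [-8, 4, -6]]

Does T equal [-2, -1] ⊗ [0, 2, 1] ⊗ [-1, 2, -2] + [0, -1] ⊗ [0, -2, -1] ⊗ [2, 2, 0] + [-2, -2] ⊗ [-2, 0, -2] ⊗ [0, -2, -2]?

Reconstruct entry (0,0,0) from the claimed factors: Σₗ aₗ[0]bₗ[0]cₗ[0] = (-2)·(0)·(-1) + (0)·(0)·(2) + (-2)·(-2)·(0) = 0, but T[0,0,0] = 4. The claim is false.

No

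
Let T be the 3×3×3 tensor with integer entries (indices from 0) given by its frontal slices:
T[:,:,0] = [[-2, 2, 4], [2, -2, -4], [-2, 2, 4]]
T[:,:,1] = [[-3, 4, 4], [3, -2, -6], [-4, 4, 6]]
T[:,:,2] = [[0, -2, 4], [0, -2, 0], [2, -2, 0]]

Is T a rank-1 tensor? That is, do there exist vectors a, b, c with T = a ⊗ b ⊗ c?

The mode-2 unfolding of T (rows indexed by j, columns by (i,k) = (0,0), (0,1), (0,2), (1,0), (1,1), (1,2), (2,0), (2,1), (2,2)) is [[-2, -3, 0, 2, 3, 0, -2, -4, 2], [2, 4, -2, -2, -2, -2, 2, 4, -2], [4, 4, 4, -4, -6, 0, 4, 6, 0]].
There the 3×3 minor on rows j ∈ {0, 1, 2}, columns (i,k) ∈ {(0,0), (0,1), (1,1)} is det [[-2, -3, 3], [2, 4, -2], [4, 4, -6]] = -4 ≠ 0, so this unfolding has rank ≥ 3; CP rank is at least every unfolding rank, so rank(T) ≥ 3.
In particular rank(T) ≥ 3 > 1, so T is not rank-1.

No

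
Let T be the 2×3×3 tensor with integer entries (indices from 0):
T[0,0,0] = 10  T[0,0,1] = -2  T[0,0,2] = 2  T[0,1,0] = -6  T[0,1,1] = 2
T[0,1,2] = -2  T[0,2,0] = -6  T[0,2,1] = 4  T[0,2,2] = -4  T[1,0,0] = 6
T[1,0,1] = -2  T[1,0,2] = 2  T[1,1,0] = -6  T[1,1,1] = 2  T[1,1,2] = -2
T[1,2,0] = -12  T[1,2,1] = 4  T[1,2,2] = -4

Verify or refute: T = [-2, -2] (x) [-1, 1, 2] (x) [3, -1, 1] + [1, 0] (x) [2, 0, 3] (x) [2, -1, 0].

No

Reconstruct entry (0,0,1) from the claimed factors: Σₗ aₗ[0]bₗ[0]cₗ[1] = (-2)·(-1)·(-1) + (1)·(2)·(-1) = -4, but T[0,0,1] = -2. The claim is false.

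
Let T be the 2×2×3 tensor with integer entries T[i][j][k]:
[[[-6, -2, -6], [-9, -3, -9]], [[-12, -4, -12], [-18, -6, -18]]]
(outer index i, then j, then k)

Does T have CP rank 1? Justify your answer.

If T = a ⊗ b ⊗ c then every fibre of T is a multiple of the corresponding factor, so read the factors off the fibres through the nonzero entry T[0,0,0] = -6.
The mode-1 fibre T[:,0,0] = [-6, -12] gives a = [1, 2] (primitive direction); the mode-2 fibre T[0,:,0] = [-6, -9] gives b = [2, 3]; then c[k] = T[0,0,k] / (a[0]·b[0]) = [-6, -2, -6] / 2 = [-3, -1, -3].
Expanding [1, 2] ⊗ [2, 3] ⊗ [-3, -1, -3] reproduces all 12 entries of T, so T = [1, 2] ⊗ [2, 3] ⊗ [-3, -1, -3] and rank(T) ≤ 1.
Equivalently every frontal slice T[:,:,k] is c[k] times the rank-1 matrix [1, 2] ⊗ [2, 3]. So T has rank 1 (it is nonzero).

Yes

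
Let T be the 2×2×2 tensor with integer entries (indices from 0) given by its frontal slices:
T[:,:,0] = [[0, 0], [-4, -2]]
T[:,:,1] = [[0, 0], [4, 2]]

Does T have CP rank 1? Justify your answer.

Yes

If T = a ⊗ b ⊗ c then every fibre of T is a multiple of the corresponding factor, so read the factors off the fibres through the nonzero entry T[1,0,0] = -4.
The mode-1 fibre T[:,0,0] = [0, -4] gives a = [0, 1] (primitive direction); the mode-2 fibre T[1,:,0] = [-4, -2] gives b = [2, 1]; then c[k] = T[1,0,k] / (a[1]·b[0]) = [-4, 4] / 2 = [-2, 2].
Expanding [0, 1] ⊗ [2, 1] ⊗ [-2, 2] reproduces all 8 entries of T, so T = [0, 1] ⊗ [2, 1] ⊗ [-2, 2] and rank(T) ≤ 1.
Equivalently every frontal slice T[:,:,k] is c[k] times the rank-1 matrix [0, 1] ⊗ [2, 1]. So T has rank 1 (it is nonzero).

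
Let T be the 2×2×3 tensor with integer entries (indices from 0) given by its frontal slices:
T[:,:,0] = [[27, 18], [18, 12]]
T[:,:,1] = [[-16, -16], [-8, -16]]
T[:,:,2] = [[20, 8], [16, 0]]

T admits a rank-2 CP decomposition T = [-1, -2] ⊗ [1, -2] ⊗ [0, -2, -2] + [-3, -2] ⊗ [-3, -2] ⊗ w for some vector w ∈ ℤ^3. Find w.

w = [3, -2, 2]

Subtract the known terms from T to get the rank-1 residual R = [-3, -2] ⊗ [-3, -2] ⊗ w, so R[i,j,k] = a[i]·b[j]·w[k]. Pick indices with nonzero a[0]·b[0] = (-3)·(-3) = 9. Only the fibre through (0,0,·) is needed: R[0,0,:] = T[0,0,:] − Σₗ aₗ[0]bₗ[0]cₗ = [27, -16, 20] − (-1)·(1)·[0, -2, -2] = [27, -18, 18]. Then w[k] = R[0,0,k] / 9 for each k, giving w = [27, -18, 18] / 9 = [3, -2, 2].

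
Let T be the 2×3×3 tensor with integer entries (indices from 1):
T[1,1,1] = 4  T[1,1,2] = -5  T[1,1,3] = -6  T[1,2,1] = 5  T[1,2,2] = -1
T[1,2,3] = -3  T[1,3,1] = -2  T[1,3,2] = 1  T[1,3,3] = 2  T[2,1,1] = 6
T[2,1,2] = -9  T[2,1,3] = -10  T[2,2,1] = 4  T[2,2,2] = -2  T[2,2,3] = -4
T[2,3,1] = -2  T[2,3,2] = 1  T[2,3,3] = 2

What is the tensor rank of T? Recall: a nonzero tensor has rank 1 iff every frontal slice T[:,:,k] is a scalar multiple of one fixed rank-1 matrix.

3

Lower bound: the mode-2 unfolding of T (rows indexed by j, columns by (i,k) = (1,1), (1,2), (1,3), (2,1), (2,2), (2,3)) is [[4, -5, -6, 6, -9, -10], [5, -1, -3, 4, -2, -4], [-2, 1, 2, -2, 1, 2]].
There the 3×3 minor on rows j ∈ {1, 2, 3}, columns (i,k) ∈ {(1,1), (1,2), (1,3)} is det [[4, -5, -6], [5, -1, -3], [-2, 1, 2]] = 6 ≠ 0, so this unfolding has rank ≥ 3; CP rank is at least every unfolding rank, so rank(T) ≥ 3. (Flattening ranks never certify an upper bound on CP rank; for that we must actually write T with 3 rank-1 terms.)
Upper bound: T is a sum of 3 rank-1 terms, T = (1, 0) (x) (0, 1, 0) (x) (1, 1, 1) + (1, 1) (x) (1, 2, -1) (x) (2, -1, -2) + (1, 2) (x) (1, 0, 0) (x) (2, -4, -4) (written with every a and b primitive with positive leading entry and the scale carried by c; CP decompositions are not unique, and this one is verified by expanding entrywise), so rank(T) ≤ 3.
These bounds meet, so rank(T) = 3.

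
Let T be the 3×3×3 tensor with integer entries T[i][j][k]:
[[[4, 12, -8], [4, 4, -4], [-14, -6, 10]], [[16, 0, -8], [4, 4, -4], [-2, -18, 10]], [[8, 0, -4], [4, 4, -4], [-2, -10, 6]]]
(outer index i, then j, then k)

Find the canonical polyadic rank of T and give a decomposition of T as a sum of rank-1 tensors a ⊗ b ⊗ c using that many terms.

Lower bound: the mode-2 unfolding of T (rows indexed by j, columns by (i,k) = (0,0), (0,1), (0,2), (1,0), (1,1), (1,2), (2,0), (2,1), (2,2)) is [[4, 12, -8, 16, 0, -8, 8, 0, -4], [4, 4, -4, 4, 4, -4, 4, 4, -4], [-14, -6, 10, -2, -18, 10, -2, -10, 6]].
There the 3×3 minor on rows j ∈ {0, 1, 2}, columns (i,k) ∈ {(0,0), (0,1), (2,0)} is det [[4, 12, 8], [4, 4, 4], [-14, -6, -2]] = -256 ≠ 0, so this unfolding has rank ≥ 3; CP rank is at least every unfolding rank, so rank(T) ≥ 3. (This is only a lower bound: in general the CP rank may exceed every unfolding rank, so we still need to exhibit 3 rank-1 terms summing to T.)
Upper bound: T is a sum of 3 rank-1 terms, T = [1, -2, -1] ⊗ [1, 0, 1] ⊗ [-4, 4, 0] + [1, 1, 1] ⊗ [0, 2, -1] ⊗ [2, 2, -2] + [2, 2, 1] ⊗ [1, 0, -1] ⊗ [4, 4, -4] (written with every a and b primitive with positive leading entry and the scale carried by c; CP decompositions are not unique, and this one is verified by expanding entrywise), so rank(T) ≤ 3.
These bounds meet, so rank(T) = 3.

rank(T) = 3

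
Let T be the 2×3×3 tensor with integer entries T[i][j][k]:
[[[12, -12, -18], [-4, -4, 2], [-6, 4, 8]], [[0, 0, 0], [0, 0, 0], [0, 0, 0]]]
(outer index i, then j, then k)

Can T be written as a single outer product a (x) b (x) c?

No

The mode-2 unfolding of T (rows indexed by j, columns by (i,k) = (0,0), (0,1), (0,2), (1,0), (1,1), (1,2)) is [[12, -12, -18, 0, 0, 0], [-4, -4, 2, 0, 0, 0], [-6, 4, 8, 0, 0, 0]].
There the 2×2 minor on rows j ∈ {0, 1}, columns (i,k) ∈ {(0,0), (0,1)} is det [[12, -12], [-4, -4]] = -96 ≠ 0, so this unfolding has rank ≥ 2; CP rank is at least every unfolding rank, so rank(T) ≥ 2.
In particular rank(T) ≥ 2 > 1, so T is not rank-1.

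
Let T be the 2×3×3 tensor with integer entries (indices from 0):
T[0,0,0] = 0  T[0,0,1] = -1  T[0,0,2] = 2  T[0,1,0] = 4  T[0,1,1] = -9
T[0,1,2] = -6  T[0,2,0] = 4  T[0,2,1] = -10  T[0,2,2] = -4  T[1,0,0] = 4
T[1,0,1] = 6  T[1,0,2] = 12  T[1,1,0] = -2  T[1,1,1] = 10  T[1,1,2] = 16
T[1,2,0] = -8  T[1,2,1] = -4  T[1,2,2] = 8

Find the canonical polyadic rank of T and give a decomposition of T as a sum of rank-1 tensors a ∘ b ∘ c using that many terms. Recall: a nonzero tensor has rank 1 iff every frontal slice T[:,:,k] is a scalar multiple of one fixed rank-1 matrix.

rank(T) = 3

Lower bound: the mode-2 unfolding of T (rows indexed by j, columns by (i,k) = (0,0), (0,1), (0,2), (1,0), (1,1), (1,2)) is [[0, -1, 2, 4, 6, 12], [4, -9, -6, -2, 10, 16], [4, -10, -4, -8, -4, 8]].
There the 3×3 minor on rows j ∈ {0, 1, 2}, columns (i,k) ∈ {(0,0), (0,1), (1,0)} is det [[0, -1, 4], [4, -9, -2], [4, -10, -8]] = -40 ≠ 0, so this unfolding has rank ≥ 3; CP rank is at least every unfolding rank, so rank(T) ≥ 3. (This is only a lower bound: in general the CP rank may exceed every unfolding rank, so we still need to exhibit 3 rank-1 terms summing to T.)
Upper bound: T is a sum of 3 rank-1 terms, T = [0, 1] ∘ [2, 1, -2] ∘ [2, 4, 4] + [1, -1] ∘ [0, 1, 1] ∘ [4, -8, -8] + [1, 2] ∘ [1, 1, 2] ∘ [0, -1, 2] (one valid choice — decompositions are not unique — normalised so each a, b is primitive with positive first nonzero entry; check it by expanding all entries), so rank(T) ≤ 3.
These bounds meet, so rank(T) = 3.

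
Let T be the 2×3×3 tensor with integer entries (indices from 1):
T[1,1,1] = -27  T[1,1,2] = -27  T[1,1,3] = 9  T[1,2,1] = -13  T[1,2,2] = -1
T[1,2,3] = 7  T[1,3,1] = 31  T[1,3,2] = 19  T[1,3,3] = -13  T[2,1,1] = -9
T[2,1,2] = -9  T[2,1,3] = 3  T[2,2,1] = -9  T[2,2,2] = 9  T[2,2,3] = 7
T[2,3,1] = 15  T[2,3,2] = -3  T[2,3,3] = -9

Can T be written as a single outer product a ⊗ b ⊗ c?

No

The mode-3 unfolding of T (rows indexed by k, columns by (i,j) = (1,1), (1,2), (1,3), (2,1), (2,2), (2,3)) is [[-27, -13, 31, -9, -9, 15], [-27, -1, 19, -9, 9, -3], [9, 7, -13, 3, 7, -9]].
There the 2×2 minor on rows k ∈ {1, 2}, columns (i,j) ∈ {(1,1), (1,2)} is det [[-27, -13], [-27, -1]] = -324 ≠ 0, so this unfolding has rank ≥ 2; CP rank is at least every unfolding rank, so rank(T) ≥ 2.
In particular rank(T) ≥ 2 > 1, so T is not rank-1.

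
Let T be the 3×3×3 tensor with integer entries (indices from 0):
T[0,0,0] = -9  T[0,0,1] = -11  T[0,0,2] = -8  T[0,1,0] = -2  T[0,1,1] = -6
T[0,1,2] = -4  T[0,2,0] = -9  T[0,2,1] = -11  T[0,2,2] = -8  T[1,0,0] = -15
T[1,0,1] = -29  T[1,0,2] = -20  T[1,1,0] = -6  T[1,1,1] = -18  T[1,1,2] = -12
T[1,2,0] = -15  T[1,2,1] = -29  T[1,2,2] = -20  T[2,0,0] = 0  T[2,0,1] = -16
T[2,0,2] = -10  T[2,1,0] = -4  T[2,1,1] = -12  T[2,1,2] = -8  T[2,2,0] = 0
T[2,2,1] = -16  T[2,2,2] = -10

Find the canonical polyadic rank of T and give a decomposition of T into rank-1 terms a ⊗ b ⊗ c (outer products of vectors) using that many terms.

rank(T) = 2

Lower bound: the mode-2 unfolding of T (rows indexed by j, columns by (i,k) = (0,0), (0,1), (0,2), (1,0), (1,1), (1,2), (2,0), (2,1), (2,2)) is [[-9, -11, -8, -15, -29, -20, 0, -16, -10], [-2, -6, -4, -6, -18, -12, -4, -12, -8], [-9, -11, -8, -15, -29, -20, 0, -16, -10]].
There the 2×2 minor on rows j ∈ {0, 1}, columns (i,k) ∈ {(0,0), (0,1)} is det [[-9, -11], [-2, -6]] = 32 ≠ 0, so this unfolding has rank ≥ 2; CP rank is at least every unfolding rank, so rank(T) ≥ 2. (Unfolding ranks only ever bound the CP rank from below — rank(T) can be strictly larger than all of them — so the matching upper bound has to come from an explicit 2-term decomposition.)
Upper bound — finding two terms. Write S_k = T[:,:,k] for the frontal slices: S₀ = [[-9, -2, -9], [-15, -6, -15], [0, -4, 0]], S₁ = [[-11, -6, -11], [-29, -18, -29], [-16, -12, -16]], S₂ = [[-8, -4, -8], [-20, -12, -20], [-10, -8, -10]].
If T = a₁ ⊗ b₁ ⊗ c₁ + a₂ ⊗ b₂ ⊗ c₂ then each S_k = c₁[k]·a₁b₁ᵀ + c₂[k]·a₂b₂ᵀ. S₀ and S₁ are linearly independent, so a₁b₁ᵀ and a₂b₂ᵀ must span the same plane of matrices: they are the rank-1 matrices of the form x·S₀ + y·S₁.
The 2×2 minor of x·S₀ + y·S₁ on rows {0,1}, columns {0,1} is 24·x² + 80·xy + 24·y² = 8·(x + 3·y)(3·x + y), vanishing at (x:y) = (3:-1) and (1:-3).
M₁ = 3·S₀ − S₁ = [[-16, 0, -16], [-16, 0, -16], [16, 0, 16]] = (-16)·[1, 1, -1][1, 0, 1]ᵀ and M₂ = S₀ − 3·S₁ = [[24, 16, 24], [72, 48, 72], [48, 32, 48]] = 8·[1, 3, 2][3, 2, 3]ᵀ, so take a₁ = [1, 1, -1], b₁ = [1, 0, 1], a₂ = [1, 3, 2], b₂ = [3, 2, 3].
Each slice is an integer combination of E₁ = a₁b₁ᵀ and E₂ = a₂b₂ᵀ: S₀ = −6·E₁ − E₂, S₁ = −2·E₁ − 3·E₂, S₂ = −2·E₁ − 2·E₂; reading off coefficients, c₁ = [-6, -2, -2] and c₂ = [-1, -3, -2].
Hence T = [1, 1, -1] ⊗ [1, 0, 1] ⊗ [-6, -2, -2] + [1, 3, 2] ⊗ [3, 2, 3] ⊗ [-1, -3, -2], so rank(T) ≤ 2.
These bounds meet, so rank(T) = 2.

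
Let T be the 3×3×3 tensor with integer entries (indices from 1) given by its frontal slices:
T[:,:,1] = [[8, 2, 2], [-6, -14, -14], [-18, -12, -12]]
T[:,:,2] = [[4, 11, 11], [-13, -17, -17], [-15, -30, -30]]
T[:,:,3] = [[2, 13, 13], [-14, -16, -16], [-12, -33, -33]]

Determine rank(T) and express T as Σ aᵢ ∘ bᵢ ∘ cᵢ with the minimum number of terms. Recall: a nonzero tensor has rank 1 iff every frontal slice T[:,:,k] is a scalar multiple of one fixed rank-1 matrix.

Lower bound: in the mode-3 unfolding of T (rows indexed by k, columns by (i,j)) the 2×2 minor on rows k ∈ {1, 2}, columns (i,j) ∈ {(1,1), (1,2)} is det [[8, 2], [4, 11]] = 80 ≠ 0, so that unfolding has rank ≥ 2 and hence rank(T) ≥ 2 (CP rank is at least every unfolding rank, though it can be larger).
Upper bound: with S_k = T[:,:,k], the two rank-1 terms a₁b₁ᵀ, a₂b₂ᵀ are the rank-1 members of the pencil x·S₁ + y·S₂.
The 2×2 minor of x·S₁ + y·S₂ on rows {1,2}, columns {1,2} is −100·x² − 100·xy + 75·y² = (-25)·(2·x + 3·y)(2·x − y), vanishing at (x:y) = (3:-2) and (1:2).
M₁ = 3·S₁ − 2·S₂ = [[16, -16, -16], [8, -8, -8], [-24, 24, 24]] = 8·[2, 1, -3][1, -1, -1]ᵀ and M₂ = S₁ + 2·S₂ = [[16, 24, 24], [-32, -48, -48], [-48, -72, -72]] = 8·[1, -2, -3][2, 3, 3]ᵀ, so take a₁ = [2, 1, -3], b₁ = [1, -1, -1], a₂ = [1, -2, -3], b₂ = [2, 3, 3].
Each slice is an integer combination of E₁ = a₁b₁ᵀ and E₂ = a₂b₂ᵀ: S₁ = 2·E₁ + 2·E₂, S₂ = −E₁ + 3·E₂, S₃ = −2·E₁ + 3·E₂; reading off coefficients, c₁ = [2, -1, -2] and c₂ = [2, 3, 3].
Hence T = [2, 1, -3] ∘ [1, -1, -1] ∘ [2, -1, -2] + [1, -2, -3] ∘ [2, 3, 3] ∘ [2, 3, 3], so rank(T) ≤ 2.
These bounds meet, so rank(T) = 2.

rank(T) = 2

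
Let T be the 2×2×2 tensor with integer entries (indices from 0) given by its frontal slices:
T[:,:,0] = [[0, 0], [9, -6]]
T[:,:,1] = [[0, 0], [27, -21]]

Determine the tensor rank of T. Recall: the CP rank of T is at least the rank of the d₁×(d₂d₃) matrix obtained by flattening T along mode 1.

2

Lower bound: in the mode-2 unfolding of T (rows indexed by j, columns by (i,k)) the 2×2 minor on rows j ∈ {0, 1}, columns (i,k) ∈ {(1,0), (1,1)} is det [[9, 27], [-6, -21]] = -27 ≠ 0, so that unfolding has rank ≥ 2 and hence rank(T) ≥ 2 (CP rank is at least every unfolding rank, though it can be larger).
Upper bound: T[i,:,:] = a[i]·M for every slice, with a = [0, 1] and M = [[9, 27], [-6, -21]] (rows j, columns k).
Splitting M by its rows (j = 0, 1), M = [1, 0][9, 27]ᵀ + [0, 1][-6, -21]ᵀ.
Hence T = [0, 1] (x) [1, 0] (x) [9, 27] + [0, 1] (x) [0, 1] (x) [-6, -21], so rank(T) ≤ 2.
These bounds meet, so rank(T) = 2.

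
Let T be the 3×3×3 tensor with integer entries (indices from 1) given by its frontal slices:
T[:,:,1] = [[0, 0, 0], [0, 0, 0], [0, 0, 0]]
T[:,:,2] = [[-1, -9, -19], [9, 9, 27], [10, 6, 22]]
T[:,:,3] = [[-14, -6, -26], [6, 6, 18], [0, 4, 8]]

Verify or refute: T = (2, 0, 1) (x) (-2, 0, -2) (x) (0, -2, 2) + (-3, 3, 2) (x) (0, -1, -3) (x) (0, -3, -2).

No

Reconstruct entry (1,1,2) from the claimed factors: Σₗ aₗ[1]bₗ[1]cₗ[2] = (2)·(-2)·(-2) + (-3)·(0)·(-3) = 8, but T[1,1,2] = -1. The claim is false.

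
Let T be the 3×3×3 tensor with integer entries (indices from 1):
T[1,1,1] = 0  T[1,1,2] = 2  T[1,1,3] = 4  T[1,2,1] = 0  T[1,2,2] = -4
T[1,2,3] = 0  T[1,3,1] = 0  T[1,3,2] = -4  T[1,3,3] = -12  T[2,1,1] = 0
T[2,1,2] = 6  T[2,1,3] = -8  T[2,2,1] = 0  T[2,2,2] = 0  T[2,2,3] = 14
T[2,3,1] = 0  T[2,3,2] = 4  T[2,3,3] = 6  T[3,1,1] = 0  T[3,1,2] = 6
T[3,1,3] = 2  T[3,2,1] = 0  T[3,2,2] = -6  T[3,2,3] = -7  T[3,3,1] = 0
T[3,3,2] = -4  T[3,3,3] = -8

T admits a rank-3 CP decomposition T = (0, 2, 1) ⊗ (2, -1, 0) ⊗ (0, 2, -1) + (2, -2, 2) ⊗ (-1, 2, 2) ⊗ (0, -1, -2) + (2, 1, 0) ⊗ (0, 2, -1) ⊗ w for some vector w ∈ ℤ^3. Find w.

Subtract the known terms from T to get the rank-1 residual R = (2, 1, 0) ⊗ (0, 2, -1) ⊗ w, so R[i,j,k] = a[i]·b[j]·w[k]. Pick indices with nonzero a[1]·b[2] = (2)·(2) = 4. Only the fibre through (1,2,·) is needed: R[1,2,:] = T[1,2,:] − Σₗ aₗ[1]bₗ[2]cₗ = [0, -4, 0] − (0)·(-1)·(0, 2, -1) − (2)·(2)·(0, -1, -2) = [0, 0, 8]. Then w[k] = R[1,2,k] / 4 for each k, giving w = [0, 0, 8] / 4 = (0, 0, 2).

w = (0, 0, 2)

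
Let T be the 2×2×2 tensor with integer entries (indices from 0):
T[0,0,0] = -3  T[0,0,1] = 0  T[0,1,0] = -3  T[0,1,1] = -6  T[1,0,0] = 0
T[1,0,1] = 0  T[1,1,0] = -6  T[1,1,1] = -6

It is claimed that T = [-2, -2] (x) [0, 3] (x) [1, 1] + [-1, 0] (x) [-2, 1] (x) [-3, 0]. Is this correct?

Reconstruct entry (0,0,0) from the claimed factors: Σₗ aₗ[0]bₗ[0]cₗ[0] = (-2)·(0)·(1) + (-1)·(-2)·(-3) = -6, but T[0,0,0] = -3. The claim is false.

No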